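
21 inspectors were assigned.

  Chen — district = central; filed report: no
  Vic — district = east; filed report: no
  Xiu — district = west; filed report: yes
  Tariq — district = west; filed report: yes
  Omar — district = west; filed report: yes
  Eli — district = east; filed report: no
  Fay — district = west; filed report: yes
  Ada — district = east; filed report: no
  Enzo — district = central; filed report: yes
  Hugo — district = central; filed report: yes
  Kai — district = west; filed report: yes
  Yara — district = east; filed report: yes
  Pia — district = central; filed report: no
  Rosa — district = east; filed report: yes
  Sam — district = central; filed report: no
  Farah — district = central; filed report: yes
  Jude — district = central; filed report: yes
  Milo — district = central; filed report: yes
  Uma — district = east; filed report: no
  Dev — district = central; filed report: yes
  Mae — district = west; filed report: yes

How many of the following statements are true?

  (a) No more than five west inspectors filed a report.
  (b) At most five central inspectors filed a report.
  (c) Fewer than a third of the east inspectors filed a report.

(a) west: |A| = 6, |A ∩ B| = 6; needs |A ∩ B| ≤ 5 — false.
(b) central: |A| = 9, |A ∩ B| = 6; needs |A ∩ B| ≤ 5 — false.
(c) east: |A| = 6, |A ∩ B| = 2; needs |A ∩ B| / |A| < 1/3 — false.

0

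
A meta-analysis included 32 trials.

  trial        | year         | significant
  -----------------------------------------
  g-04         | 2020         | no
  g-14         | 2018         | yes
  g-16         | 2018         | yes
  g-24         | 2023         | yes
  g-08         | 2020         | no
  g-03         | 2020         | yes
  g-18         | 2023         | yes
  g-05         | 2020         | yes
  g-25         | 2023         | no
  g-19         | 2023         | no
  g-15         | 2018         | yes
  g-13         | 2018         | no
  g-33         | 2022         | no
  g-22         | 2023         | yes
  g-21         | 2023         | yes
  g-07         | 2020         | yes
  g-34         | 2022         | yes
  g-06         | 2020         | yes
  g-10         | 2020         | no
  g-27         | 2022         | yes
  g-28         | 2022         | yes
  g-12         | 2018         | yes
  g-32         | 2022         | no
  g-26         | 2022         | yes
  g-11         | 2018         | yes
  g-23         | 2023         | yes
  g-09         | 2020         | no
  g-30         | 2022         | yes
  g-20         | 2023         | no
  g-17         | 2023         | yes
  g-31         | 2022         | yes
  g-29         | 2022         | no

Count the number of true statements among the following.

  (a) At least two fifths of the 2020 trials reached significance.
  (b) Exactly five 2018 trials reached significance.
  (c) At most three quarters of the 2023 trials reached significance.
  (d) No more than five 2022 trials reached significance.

(a) 2020: |A| = 8, |A ∩ B| = 4; needs |A ∩ B| / |A| ≥ 2/5 — true.
(b) 2018: |A| = 6, |A ∩ B| = 5; needs |A ∩ B| = 5 — true.
(c) 2023: |A| = 9, |A ∩ B| = 6; needs |A ∩ B| / |A| ≤ 3/4 — true.
(d) 2022: |A| = 9, |A ∩ B| = 6; needs |A ∩ B| ≤ 5 — false.

3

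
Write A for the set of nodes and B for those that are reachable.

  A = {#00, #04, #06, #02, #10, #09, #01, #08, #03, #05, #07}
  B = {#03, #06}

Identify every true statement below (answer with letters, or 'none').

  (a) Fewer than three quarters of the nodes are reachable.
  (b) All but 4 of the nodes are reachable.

|A| = 11, |A ∩ B| = 2, |A ∖ B| = 9.
(a) |A ∩ B| / |A| < 3/4: holds.
(b) |A ∖ B| = 4: fails.

(a)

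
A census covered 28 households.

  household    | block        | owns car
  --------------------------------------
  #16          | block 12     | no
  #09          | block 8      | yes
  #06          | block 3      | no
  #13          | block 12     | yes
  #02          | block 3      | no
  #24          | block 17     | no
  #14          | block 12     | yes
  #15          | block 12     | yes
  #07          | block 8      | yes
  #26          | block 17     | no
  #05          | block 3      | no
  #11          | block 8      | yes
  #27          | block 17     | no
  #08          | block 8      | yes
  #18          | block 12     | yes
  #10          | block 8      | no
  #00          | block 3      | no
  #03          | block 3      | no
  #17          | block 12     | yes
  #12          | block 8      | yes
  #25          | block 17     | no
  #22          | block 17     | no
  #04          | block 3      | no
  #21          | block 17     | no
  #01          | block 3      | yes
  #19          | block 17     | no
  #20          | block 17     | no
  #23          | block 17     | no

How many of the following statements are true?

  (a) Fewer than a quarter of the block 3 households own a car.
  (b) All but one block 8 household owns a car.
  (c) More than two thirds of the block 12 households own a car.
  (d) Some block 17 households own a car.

3

(a) block 3: |A| = 7, |A ∩ B| = 1; needs |A ∩ B| / |A| < 1/4 — true.
(b) block 8: |A| = 6, |A ∩ B| = 5; needs |A ∖ B| = 1 — true.
(c) block 12: |A| = 6, |A ∩ B| = 5; needs |A ∩ B| / |A| > 2/3 — true.
(d) block 17: |A| = 9, |A ∩ B| = 0; needs A ∩ B ≠ ∅ (|A ∩ B| ≥ 1) — false.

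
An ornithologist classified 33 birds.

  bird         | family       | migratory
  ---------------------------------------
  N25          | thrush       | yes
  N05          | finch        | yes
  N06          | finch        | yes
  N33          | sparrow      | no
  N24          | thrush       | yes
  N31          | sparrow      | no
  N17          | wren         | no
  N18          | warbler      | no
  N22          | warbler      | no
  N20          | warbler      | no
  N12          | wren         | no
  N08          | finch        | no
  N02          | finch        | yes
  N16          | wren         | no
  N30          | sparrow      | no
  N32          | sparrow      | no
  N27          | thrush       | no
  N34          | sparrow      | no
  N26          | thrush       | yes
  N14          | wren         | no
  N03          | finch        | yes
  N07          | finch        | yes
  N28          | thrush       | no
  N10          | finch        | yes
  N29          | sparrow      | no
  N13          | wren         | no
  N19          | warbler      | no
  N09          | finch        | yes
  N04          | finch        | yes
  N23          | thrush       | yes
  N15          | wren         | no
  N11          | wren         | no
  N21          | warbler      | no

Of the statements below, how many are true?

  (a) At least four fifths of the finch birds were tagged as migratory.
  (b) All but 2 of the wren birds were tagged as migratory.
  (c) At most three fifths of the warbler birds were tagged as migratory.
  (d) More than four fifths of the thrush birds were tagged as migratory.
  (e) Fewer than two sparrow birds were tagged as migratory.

(a) finch: |A| = 9, |A ∩ B| = 8; needs |A ∩ B| / |A| ≥ 4/5 — true.
(b) wren: |A| = 7, |A ∩ B| = 0; needs |A ∖ B| = 2 — false.
(c) warbler: |A| = 5, |A ∩ B| = 0; needs |A ∩ B| / |A| ≤ 3/5 — true.
(d) thrush: |A| = 6, |A ∩ B| = 4; needs |A ∩ B| / |A| > 4/5 — false.
(e) sparrow: |A| = 6, |A ∩ B| = 0; needs |A ∩ B| < 2 — true.

3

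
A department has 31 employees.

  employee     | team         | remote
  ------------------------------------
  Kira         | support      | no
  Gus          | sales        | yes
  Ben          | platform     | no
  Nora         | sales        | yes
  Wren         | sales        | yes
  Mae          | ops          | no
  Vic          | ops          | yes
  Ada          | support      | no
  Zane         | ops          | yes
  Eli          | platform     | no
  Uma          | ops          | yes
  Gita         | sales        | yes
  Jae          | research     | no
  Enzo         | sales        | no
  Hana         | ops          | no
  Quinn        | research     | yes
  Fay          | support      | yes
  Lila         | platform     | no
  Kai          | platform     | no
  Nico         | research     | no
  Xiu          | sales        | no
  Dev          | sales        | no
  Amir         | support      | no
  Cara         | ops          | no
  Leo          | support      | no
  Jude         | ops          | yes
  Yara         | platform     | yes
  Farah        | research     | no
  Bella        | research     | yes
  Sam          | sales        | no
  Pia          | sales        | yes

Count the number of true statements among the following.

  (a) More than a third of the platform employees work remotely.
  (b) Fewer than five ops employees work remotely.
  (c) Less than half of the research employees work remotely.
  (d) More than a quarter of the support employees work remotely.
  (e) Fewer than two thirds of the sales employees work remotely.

(a) platform: |A| = 5, |A ∩ B| = 1; needs |A ∩ B| / |A| > 1/3 — false.
(b) ops: |A| = 7, |A ∩ B| = 4; needs |A ∩ B| < 5 — true.
(c) research: |A| = 5, |A ∩ B| = 2; needs |A ∩ B| < |A ∖ B| — true.
(d) support: |A| = 5, |A ∩ B| = 1; needs |A ∩ B| / |A| > 1/4 — false.
(e) sales: |A| = 9, |A ∩ B| = 5; needs |A ∩ B| / |A| < 2/3 — true.

3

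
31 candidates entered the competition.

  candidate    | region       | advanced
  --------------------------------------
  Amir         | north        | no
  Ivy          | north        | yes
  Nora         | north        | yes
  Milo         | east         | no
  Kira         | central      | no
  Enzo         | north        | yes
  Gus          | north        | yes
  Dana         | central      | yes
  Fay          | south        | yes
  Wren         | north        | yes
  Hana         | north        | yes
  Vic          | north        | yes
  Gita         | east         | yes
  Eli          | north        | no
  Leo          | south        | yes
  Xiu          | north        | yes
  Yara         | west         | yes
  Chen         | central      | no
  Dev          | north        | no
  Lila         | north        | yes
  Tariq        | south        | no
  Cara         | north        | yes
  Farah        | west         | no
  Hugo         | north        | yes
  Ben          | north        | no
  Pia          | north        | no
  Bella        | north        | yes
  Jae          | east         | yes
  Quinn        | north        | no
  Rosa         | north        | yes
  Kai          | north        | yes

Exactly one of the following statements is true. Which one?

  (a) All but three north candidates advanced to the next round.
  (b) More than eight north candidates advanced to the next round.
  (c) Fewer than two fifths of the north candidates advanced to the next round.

(b)

|A| = 20, |A ∩ B| = 14, |A ∖ B| = 6.
(a) requires |A ∖ B| = 3: false.
(b) requires |A ∩ B| > 8: true.
(c) requires |A ∩ B| / |A| < 2/5: false.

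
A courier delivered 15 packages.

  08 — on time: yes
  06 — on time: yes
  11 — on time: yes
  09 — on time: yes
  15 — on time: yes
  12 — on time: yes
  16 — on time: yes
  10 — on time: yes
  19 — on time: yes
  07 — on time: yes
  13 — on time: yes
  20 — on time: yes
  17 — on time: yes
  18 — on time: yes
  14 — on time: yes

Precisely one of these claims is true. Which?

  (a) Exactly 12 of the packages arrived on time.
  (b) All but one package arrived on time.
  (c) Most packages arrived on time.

(c)

|A| = 15, |A ∩ B| = 15, |A ∖ B| = 0.
(a) requires |A ∩ B| = 12: false.
(b) requires |A ∖ B| = 1: false.
(c) requires |A ∩ B| > |A ∖ B|: true.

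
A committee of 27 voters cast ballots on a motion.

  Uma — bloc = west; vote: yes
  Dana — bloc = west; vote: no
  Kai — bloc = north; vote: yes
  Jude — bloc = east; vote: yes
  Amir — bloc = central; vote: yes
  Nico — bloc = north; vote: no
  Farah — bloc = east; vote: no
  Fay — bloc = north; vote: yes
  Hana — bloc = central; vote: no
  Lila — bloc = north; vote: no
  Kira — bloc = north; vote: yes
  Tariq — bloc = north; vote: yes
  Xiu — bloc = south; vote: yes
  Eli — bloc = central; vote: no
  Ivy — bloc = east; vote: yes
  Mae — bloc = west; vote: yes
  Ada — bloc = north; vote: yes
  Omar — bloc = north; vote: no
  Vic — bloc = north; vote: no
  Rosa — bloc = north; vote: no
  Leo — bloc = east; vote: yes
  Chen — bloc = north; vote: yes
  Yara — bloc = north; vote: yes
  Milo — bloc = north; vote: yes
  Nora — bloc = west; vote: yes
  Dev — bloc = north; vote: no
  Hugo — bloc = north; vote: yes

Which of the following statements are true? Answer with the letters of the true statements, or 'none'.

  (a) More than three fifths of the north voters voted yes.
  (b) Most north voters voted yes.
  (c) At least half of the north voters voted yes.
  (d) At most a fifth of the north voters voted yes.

(b), (c)

|A| = 15, |A ∩ B| = 9, |A ∖ B| = 6.
(a) |A ∩ B| / |A| > 3/5: fails.
(b) |A ∩ B| > |A ∖ B|: holds.
(c) |A ∩ B| ≥ |A ∖ B|: holds.
(d) |A ∩ B| / |A| ≤ 1/5: fails.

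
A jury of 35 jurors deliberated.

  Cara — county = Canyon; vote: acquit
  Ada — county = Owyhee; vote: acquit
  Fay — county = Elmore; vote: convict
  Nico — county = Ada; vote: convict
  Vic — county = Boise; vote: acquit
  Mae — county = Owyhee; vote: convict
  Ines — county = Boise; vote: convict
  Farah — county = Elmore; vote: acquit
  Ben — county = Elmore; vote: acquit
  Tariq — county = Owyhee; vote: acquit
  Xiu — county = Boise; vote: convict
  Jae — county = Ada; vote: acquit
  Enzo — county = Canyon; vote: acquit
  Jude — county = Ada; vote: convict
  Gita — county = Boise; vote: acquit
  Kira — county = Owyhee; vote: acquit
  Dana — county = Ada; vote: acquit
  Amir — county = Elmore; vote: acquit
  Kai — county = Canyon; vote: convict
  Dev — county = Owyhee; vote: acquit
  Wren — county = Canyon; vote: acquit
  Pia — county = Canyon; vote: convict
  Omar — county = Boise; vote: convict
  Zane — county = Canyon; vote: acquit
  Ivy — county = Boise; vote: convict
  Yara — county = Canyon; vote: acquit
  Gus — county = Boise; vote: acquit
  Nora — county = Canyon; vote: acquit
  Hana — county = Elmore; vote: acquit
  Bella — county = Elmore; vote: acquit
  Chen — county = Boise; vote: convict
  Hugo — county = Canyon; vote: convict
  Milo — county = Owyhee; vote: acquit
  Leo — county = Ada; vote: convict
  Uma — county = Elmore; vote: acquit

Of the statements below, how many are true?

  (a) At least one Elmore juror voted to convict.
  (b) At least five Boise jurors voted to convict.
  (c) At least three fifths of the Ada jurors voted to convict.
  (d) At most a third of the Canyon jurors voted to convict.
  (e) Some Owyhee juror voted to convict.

5

(a) Elmore: |A| = 7, |A ∩ B| = 1; needs A ∩ B ≠ ∅ (|A ∩ B| ≥ 1) — true.
(b) Boise: |A| = 8, |A ∩ B| = 5; needs |A ∩ B| ≥ 5 — true.
(c) Ada: |A| = 5, |A ∩ B| = 3; needs |A ∩ B| / |A| ≥ 3/5 — true.
(d) Canyon: |A| = 9, |A ∩ B| = 3; needs |A ∩ B| / |A| ≤ 1/3 — true.
(e) Owyhee: |A| = 6, |A ∩ B| = 1; needs A ∩ B ≠ ∅ (|A ∩ B| ≥ 1) — true.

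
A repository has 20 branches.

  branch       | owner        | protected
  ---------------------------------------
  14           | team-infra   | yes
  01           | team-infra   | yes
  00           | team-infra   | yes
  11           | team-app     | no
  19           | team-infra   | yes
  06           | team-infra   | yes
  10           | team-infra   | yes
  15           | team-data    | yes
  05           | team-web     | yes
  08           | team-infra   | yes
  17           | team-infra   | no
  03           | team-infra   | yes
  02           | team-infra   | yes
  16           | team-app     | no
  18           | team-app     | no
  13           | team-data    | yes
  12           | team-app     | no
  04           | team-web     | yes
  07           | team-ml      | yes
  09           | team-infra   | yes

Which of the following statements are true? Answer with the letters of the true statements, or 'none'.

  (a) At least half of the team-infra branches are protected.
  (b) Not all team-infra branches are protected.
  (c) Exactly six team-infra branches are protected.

|A| = 11, |A ∩ B| = 10, |A ∖ B| = 1.
(a) |A ∩ B| ≥ |A ∖ B|: holds.
(b) A ⊄ B (|A ∖ B| ≥ 1): holds.
(c) |A ∩ B| = 6: fails.

(a), (b)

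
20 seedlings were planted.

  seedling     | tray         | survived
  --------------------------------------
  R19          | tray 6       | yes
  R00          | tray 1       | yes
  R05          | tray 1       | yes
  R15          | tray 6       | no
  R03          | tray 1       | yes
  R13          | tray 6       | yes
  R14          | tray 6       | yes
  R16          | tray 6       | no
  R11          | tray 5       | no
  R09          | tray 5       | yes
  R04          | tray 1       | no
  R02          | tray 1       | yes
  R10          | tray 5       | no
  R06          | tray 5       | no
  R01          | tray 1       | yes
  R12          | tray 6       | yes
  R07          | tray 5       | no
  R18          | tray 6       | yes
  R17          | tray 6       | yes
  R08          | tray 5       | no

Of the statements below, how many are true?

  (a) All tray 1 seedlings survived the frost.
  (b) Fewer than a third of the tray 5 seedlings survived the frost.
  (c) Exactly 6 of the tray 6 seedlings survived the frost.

2

(a) tray 1: |A| = 6, |A ∩ B| = 5; needs A ⊆ B, i.e. every element of A is in B (|A ∖ B| = 0) — false.
(b) tray 5: |A| = 6, |A ∩ B| = 1; needs |A ∩ B| / |A| < 1/3 — true.
(c) tray 6: |A| = 8, |A ∩ B| = 6; needs |A ∩ B| = 6 — true.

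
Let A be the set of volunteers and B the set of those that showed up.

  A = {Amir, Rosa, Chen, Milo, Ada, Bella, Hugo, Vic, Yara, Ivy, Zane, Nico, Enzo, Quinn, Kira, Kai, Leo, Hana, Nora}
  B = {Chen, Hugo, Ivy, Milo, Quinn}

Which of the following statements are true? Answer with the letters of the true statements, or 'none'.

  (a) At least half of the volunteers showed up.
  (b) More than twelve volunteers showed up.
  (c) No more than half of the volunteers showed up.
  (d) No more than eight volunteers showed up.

|A| = 19, |A ∩ B| = 5, |A ∖ B| = 14.
(a) |A ∩ B| ≥ |A ∖ B|: fails.
(b) |A ∩ B| > 12: fails.
(c) |A ∩ B| ≤ |A ∖ B|: holds.
(d) |A ∩ B| ≤ 8: holds.

(c), (d)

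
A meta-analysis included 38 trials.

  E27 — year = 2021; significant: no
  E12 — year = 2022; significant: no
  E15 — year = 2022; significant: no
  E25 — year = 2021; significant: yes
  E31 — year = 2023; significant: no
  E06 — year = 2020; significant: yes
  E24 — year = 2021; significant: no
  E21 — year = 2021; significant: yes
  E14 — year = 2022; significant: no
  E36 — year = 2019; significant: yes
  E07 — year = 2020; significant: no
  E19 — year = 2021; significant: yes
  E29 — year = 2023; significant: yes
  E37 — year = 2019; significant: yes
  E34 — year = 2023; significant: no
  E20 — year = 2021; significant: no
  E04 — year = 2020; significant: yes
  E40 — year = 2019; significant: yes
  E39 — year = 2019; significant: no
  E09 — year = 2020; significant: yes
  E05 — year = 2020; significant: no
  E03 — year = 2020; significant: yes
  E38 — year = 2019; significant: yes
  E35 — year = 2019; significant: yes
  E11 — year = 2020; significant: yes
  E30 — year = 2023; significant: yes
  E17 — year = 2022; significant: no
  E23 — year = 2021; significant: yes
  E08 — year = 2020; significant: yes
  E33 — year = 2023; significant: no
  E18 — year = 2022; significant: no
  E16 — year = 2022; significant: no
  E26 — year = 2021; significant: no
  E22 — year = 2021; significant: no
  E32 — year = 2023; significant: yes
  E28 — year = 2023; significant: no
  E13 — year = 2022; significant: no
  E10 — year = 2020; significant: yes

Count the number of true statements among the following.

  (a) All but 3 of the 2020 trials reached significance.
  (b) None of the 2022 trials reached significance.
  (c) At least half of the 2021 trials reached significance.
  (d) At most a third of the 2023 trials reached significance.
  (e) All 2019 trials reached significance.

1

(a) 2020: |A| = 9, |A ∩ B| = 7; needs |A ∖ B| = 3 — false.
(b) 2022: |A| = 7, |A ∩ B| = 0; needs A ∩ B = ∅ (|A ∩ B| = 0) — true.
(c) 2021: |A| = 9, |A ∩ B| = 4; needs |A ∩ B| ≥ |A ∖ B| — false.
(d) 2023: |A| = 7, |A ∩ B| = 3; needs |A ∩ B| / |A| ≤ 1/3 — false.
(e) 2019: |A| = 6, |A ∩ B| = 5; needs A ⊆ B, i.e. every element of A is in B (|A ∖ B| = 0) — false.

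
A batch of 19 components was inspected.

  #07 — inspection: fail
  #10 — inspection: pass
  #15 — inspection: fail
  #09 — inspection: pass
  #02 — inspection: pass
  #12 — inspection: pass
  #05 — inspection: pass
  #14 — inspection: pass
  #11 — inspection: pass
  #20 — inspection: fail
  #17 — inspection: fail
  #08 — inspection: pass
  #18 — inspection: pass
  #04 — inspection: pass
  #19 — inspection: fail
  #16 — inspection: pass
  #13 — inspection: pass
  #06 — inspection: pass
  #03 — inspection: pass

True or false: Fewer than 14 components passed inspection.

Truth condition: |A ∩ B| < 14.
|A| = 19, |A ∩ B| = 14, |A ∖ B| = 5.
|A ∩ B| = 14, so the statement is false.

False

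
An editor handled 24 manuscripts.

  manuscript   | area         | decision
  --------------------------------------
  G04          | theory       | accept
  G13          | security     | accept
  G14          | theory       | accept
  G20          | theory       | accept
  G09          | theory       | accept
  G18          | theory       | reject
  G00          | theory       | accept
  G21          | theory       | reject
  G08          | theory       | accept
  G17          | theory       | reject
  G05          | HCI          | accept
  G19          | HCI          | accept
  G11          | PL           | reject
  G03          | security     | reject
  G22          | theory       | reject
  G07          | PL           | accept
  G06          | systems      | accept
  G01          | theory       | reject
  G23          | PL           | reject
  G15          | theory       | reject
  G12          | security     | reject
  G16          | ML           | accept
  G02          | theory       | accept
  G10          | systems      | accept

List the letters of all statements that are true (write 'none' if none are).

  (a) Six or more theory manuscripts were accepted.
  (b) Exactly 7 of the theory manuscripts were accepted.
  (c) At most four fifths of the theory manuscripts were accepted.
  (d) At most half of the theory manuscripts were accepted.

(a), (b), (c)

|A| = 13, |A ∩ B| = 7, |A ∖ B| = 6.
(a) |A ∩ B| ≥ 6: holds.
(b) |A ∩ B| = 7: holds.
(c) |A ∩ B| / |A| ≤ 4/5: holds.
(d) |A ∩ B| ≤ |A ∖ B|: fails.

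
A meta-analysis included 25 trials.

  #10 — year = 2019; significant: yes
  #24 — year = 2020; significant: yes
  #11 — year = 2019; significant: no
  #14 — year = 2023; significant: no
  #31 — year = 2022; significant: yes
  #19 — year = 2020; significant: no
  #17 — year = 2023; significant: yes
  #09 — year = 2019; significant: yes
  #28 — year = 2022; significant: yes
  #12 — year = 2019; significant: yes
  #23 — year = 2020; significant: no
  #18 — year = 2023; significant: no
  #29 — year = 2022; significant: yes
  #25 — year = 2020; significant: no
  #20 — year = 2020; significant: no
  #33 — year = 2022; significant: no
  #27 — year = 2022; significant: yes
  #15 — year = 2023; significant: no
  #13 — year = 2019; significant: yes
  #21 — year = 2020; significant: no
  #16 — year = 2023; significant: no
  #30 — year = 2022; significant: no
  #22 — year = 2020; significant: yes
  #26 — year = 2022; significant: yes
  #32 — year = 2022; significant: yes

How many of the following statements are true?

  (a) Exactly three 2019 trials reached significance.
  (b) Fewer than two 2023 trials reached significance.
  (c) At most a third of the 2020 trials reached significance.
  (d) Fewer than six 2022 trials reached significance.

(a) 2019: |A| = 5, |A ∩ B| = 4; needs |A ∩ B| = 3 — false.
(b) 2023: |A| = 5, |A ∩ B| = 1; needs |A ∩ B| < 2 — true.
(c) 2020: |A| = 7, |A ∩ B| = 2; needs |A ∩ B| / |A| ≤ 1/3 — true.
(d) 2022: |A| = 8, |A ∩ B| = 6; needs |A ∩ B| < 6 — false.

2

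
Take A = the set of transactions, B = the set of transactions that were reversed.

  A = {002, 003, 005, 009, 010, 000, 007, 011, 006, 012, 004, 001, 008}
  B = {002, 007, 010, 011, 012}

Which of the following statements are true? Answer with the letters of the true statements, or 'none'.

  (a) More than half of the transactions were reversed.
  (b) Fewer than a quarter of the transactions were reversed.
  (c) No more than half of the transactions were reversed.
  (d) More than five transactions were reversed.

|A| = 13, |A ∩ B| = 5, |A ∖ B| = 8.
(a) |A ∩ B| > |A ∖ B|: fails.
(b) |A ∩ B| / |A| < 1/4: fails.
(c) |A ∩ B| ≤ |A ∖ B|: holds.
(d) |A ∩ B| > 5: fails.

(c)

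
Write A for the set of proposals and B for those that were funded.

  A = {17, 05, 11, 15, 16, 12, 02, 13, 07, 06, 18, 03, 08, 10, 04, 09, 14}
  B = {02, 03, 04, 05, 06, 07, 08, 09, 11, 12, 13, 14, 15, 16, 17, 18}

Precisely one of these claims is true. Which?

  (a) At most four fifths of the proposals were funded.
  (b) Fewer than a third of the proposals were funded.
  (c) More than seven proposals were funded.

(c)

|A| = 17, |A ∩ B| = 16, |A ∖ B| = 1.
(a) requires |A ∩ B| / |A| ≤ 4/5: false.
(b) requires |A ∩ B| / |A| < 1/3: false.
(c) requires |A ∩ B| > 7: true.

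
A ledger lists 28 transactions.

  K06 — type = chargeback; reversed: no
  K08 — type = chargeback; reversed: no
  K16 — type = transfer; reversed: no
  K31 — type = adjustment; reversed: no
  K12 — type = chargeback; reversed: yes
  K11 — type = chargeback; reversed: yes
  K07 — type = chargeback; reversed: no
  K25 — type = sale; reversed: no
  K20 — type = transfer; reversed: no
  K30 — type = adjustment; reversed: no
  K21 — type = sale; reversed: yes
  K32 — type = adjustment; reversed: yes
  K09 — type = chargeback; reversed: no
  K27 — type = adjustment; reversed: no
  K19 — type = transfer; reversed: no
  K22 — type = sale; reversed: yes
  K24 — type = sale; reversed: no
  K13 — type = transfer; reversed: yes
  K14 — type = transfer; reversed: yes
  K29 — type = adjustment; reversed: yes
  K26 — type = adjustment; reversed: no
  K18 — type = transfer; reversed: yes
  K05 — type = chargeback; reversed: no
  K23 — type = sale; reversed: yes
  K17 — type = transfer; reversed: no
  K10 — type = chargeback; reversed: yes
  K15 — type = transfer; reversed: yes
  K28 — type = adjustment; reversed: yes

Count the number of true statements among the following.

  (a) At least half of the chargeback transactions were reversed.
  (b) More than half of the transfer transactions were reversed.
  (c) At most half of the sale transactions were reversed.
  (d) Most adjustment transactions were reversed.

0

(a) chargeback: |A| = 8, |A ∩ B| = 3; needs |A ∩ B| ≥ |A ∖ B| — false.
(b) transfer: |A| = 8, |A ∩ B| = 4; needs |A ∩ B| > |A ∖ B| — false.
(c) sale: |A| = 5, |A ∩ B| = 3; needs |A ∩ B| ≤ |A ∖ B| — false.
(d) adjustment: |A| = 7, |A ∩ B| = 3; needs |A ∩ B| > |A ∖ B| — false.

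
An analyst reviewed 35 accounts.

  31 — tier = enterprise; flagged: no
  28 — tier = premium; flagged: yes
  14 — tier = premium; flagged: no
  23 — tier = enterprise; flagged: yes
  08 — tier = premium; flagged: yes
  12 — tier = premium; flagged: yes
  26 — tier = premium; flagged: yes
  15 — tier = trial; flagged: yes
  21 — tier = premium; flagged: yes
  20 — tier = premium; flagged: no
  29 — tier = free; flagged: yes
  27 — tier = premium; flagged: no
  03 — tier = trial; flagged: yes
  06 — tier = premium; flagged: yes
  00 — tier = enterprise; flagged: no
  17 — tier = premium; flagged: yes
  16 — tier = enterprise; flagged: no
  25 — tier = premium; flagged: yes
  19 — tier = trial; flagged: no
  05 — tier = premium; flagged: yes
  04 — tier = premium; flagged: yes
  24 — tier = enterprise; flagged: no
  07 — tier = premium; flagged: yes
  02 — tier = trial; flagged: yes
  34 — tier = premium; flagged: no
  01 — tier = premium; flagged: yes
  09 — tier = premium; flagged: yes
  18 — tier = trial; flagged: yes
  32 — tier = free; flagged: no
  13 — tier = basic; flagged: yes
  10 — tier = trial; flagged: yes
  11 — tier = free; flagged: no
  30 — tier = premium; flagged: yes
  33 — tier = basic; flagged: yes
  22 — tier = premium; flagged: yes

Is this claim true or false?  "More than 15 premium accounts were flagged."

False

'More than 15 premium accounts were flagged' holds iff |A ∩ B| > 15.
|A| = 19, |A ∩ B| = 15, |A ∖ B| = 4.
|A ∩ B| = 15, so the statement is false.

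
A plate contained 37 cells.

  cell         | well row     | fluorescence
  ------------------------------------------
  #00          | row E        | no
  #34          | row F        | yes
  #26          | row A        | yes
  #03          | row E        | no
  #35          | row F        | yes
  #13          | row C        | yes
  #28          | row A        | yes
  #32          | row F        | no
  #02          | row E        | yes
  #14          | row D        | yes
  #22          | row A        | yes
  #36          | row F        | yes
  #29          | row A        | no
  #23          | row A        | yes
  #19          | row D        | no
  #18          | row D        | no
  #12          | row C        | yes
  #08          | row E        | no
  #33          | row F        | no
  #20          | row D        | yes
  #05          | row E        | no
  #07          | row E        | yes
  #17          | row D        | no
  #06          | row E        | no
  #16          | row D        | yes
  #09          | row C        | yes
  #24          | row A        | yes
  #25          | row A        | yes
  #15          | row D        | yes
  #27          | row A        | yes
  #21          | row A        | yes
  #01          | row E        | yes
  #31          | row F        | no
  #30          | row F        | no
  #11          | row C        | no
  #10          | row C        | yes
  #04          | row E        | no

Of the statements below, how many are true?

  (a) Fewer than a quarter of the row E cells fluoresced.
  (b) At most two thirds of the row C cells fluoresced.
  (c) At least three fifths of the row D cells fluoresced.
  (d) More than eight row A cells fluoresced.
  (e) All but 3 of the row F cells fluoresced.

(a) row E: |A| = 9, |A ∩ B| = 3; needs |A ∩ B| / |A| < 1/4 — false.
(b) row C: |A| = 5, |A ∩ B| = 4; needs |A ∩ B| / |A| ≤ 2/3 — false.
(c) row D: |A| = 7, |A ∩ B| = 4; needs |A ∩ B| / |A| ≥ 3/5 — false.
(d) row A: |A| = 9, |A ∩ B| = 8; needs |A ∩ B| > 8 — false.
(e) row F: |A| = 7, |A ∩ B| = 3; needs |A ∖ B| = 3 — false.

0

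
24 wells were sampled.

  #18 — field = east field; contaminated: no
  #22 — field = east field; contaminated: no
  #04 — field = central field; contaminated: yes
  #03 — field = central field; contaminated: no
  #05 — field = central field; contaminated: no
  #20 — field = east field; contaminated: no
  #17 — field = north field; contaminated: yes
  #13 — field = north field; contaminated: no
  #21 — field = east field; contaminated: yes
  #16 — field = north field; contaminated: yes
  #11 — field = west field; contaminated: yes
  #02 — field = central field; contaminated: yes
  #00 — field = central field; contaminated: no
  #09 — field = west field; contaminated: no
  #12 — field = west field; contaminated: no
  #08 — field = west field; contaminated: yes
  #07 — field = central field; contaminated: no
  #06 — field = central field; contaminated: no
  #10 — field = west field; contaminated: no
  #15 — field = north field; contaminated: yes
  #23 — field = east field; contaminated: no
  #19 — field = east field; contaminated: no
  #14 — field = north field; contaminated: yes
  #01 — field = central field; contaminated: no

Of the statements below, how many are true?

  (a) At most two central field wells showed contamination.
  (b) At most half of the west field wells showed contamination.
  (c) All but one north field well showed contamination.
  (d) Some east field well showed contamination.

4

(a) central field: |A| = 8, |A ∩ B| = 2; needs |A ∩ B| ≤ 2 — true.
(b) west field: |A| = 5, |A ∩ B| = 2; needs |A ∩ B| ≤ |A ∖ B| — true.
(c) north field: |A| = 5, |A ∩ B| = 4; needs |A ∖ B| = 1 — true.
(d) east field: |A| = 6, |A ∩ B| = 1; needs A ∩ B ≠ ∅ (|A ∩ B| ≥ 1) — true.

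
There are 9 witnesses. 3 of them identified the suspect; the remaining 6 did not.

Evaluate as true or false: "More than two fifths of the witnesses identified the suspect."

'More than two fifths of the witnesses identified the suspect' holds iff |A ∩ B| / |A| > 2/5.
|A| = 9, |A ∩ B| = 3, |A ∖ B| = 6.
|A ∩ B|/|A| = 3/9, so the statement is false.

False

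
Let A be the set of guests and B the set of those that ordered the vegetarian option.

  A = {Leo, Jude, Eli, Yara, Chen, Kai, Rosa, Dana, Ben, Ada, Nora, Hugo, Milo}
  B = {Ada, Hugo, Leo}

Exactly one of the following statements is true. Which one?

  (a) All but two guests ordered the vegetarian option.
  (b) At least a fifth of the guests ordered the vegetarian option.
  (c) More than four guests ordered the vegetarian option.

(b)

|A| = 13, |A ∩ B| = 3, |A ∖ B| = 10.
(a) requires |A ∖ B| = 2: false.
(b) requires |A ∩ B| / |A| ≥ 1/5: true.
(c) requires |A ∩ B| > 4: false.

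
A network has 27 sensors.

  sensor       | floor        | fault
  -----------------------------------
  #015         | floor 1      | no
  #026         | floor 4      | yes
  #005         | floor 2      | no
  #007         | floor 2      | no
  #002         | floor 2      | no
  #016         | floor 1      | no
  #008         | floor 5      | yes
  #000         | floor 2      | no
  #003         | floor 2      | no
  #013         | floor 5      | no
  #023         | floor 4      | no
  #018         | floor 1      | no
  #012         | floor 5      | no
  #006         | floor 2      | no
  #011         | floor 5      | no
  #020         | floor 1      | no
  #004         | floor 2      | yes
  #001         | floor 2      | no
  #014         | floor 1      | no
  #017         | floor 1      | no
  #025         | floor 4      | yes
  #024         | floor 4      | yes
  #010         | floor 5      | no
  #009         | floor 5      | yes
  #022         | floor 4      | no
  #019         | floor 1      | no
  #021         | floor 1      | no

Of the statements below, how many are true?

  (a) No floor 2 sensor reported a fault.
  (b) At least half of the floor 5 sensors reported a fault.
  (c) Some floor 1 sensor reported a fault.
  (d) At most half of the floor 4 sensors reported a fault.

(a) floor 2: |A| = 8, |A ∩ B| = 1; needs A ∩ B = ∅ (|A ∩ B| = 0) — false.
(b) floor 5: |A| = 6, |A ∩ B| = 2; needs |A ∩ B| ≥ |A ∖ B| — false.
(c) floor 1: |A| = 8, |A ∩ B| = 0; needs A ∩ B ≠ ∅ (|A ∩ B| ≥ 1) — false.
(d) floor 4: |A| = 5, |A ∩ B| = 3; needs |A ∩ B| ≤ |A ∖ B| — false.

0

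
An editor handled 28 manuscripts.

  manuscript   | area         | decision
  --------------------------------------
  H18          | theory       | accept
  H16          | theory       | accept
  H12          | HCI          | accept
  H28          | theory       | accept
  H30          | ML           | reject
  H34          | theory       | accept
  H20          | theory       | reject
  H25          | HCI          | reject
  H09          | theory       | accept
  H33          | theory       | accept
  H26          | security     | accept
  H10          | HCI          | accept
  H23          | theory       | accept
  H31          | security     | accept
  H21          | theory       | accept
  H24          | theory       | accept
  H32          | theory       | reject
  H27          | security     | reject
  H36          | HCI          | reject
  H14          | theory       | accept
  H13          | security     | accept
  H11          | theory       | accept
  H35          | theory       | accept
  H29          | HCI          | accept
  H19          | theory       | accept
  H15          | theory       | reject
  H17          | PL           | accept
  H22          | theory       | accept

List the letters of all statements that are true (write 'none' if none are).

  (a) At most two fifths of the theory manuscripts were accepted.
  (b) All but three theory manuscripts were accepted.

|A| = 17, |A ∩ B| = 14, |A ∖ B| = 3.
(a) |A ∩ B| / |A| ≤ 2/5: fails.
(b) |A ∖ B| = 3: holds.

(b)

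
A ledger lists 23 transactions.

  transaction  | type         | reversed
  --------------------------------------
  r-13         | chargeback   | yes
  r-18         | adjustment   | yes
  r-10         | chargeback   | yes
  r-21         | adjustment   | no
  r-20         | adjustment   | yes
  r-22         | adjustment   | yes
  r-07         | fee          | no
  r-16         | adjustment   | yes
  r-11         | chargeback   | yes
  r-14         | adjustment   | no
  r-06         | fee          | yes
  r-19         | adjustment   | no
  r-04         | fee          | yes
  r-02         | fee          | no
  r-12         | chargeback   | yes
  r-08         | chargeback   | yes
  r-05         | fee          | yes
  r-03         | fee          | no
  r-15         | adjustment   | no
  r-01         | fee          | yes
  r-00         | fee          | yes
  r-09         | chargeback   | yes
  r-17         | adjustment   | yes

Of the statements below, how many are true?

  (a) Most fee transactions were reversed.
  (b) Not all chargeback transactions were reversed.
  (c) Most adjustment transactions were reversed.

(a) fee: |A| = 8, |A ∩ B| = 5; needs |A ∩ B| > |A ∖ B| — true.
(b) chargeback: |A| = 6, |A ∩ B| = 6; needs A ⊄ B (|A ∖ B| ≥ 1) — false.
(c) adjustment: |A| = 9, |A ∩ B| = 5; needs |A ∩ B| > |A ∖ B| — true.

2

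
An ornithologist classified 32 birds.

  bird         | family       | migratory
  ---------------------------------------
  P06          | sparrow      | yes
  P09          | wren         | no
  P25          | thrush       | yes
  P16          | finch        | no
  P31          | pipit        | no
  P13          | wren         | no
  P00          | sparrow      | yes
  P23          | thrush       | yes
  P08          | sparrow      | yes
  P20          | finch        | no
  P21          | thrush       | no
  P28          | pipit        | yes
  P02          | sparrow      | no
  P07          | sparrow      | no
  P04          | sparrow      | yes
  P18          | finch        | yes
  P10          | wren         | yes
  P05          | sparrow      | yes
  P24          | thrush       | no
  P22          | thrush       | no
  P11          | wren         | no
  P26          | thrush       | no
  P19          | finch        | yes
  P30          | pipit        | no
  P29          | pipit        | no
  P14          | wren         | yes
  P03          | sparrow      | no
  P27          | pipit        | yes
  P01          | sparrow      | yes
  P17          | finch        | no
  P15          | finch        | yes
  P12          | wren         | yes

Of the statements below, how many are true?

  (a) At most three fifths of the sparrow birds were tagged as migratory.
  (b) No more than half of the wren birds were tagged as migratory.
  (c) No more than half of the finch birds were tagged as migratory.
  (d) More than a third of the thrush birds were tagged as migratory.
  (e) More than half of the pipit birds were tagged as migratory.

2

(a) sparrow: |A| = 9, |A ∩ B| = 6; needs |A ∩ B| / |A| ≤ 3/5 — false.
(b) wren: |A| = 6, |A ∩ B| = 3; needs |A ∩ B| ≤ |A ∖ B| — true.
(c) finch: |A| = 6, |A ∩ B| = 3; needs |A ∩ B| ≤ |A ∖ B| — true.
(d) thrush: |A| = 6, |A ∩ B| = 2; needs |A ∩ B| / |A| > 1/3 — false.
(e) pipit: |A| = 5, |A ∩ B| = 2; needs |A ∩ B| > |A ∖ B| — false.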